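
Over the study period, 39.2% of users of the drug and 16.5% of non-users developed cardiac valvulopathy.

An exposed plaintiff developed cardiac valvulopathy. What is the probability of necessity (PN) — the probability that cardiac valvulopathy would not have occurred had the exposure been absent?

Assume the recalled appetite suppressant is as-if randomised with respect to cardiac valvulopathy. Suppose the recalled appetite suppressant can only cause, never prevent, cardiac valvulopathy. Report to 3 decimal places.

PN ≈ 0.579

p₁ = 0.392, p₀ = 0.165.
Under exogeneity and monotonicity, PN = (p₁ − p₀) / p₁.
PN = (0.392 − 0.165) / 0.392 = 0.227 / 0.392 ≈ 0.5791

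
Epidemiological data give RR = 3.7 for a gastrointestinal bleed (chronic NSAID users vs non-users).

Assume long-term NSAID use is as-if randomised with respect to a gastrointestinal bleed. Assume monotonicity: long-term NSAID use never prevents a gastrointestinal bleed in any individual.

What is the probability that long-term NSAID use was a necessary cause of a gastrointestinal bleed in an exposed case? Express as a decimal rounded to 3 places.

Under exogeneity and monotonicity, PN = (RR − 1) / RR = 1 − 1/RR.
PN = (3.7 − 1) / 3.7 = 2.7 / 3.7 ≈ 0.7297

PN ≈ 0.730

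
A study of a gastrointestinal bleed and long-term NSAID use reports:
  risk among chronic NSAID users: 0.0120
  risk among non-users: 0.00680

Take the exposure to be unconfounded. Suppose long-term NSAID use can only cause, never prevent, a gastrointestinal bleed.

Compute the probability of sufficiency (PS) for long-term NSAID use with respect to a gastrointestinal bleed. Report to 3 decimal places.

Let p₁ = 0.012, p₀ = 0.0068.
Under exogeneity and monotonicity, PS = (p₁ − p₀) / (1 − p₀).
PS = (0.012 − 0.0068) / (1 − 0.0068) = 0.0052 / 0.9932 ≈ 0.0052

PS ≈ 0.005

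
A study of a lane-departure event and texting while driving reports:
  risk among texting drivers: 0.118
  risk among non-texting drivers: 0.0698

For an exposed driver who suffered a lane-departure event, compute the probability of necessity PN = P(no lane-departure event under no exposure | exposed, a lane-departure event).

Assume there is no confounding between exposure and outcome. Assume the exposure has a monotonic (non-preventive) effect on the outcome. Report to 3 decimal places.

PN ≈ 0.408

Let p₁ = 0.118, p₀ = 0.0698.
Under exogeneity and monotonicity, PN = (p₁ − p₀) / p₁.
PN = (0.118 − 0.0698) / 0.118 = 0.0482 / 0.118 ≈ 0.4085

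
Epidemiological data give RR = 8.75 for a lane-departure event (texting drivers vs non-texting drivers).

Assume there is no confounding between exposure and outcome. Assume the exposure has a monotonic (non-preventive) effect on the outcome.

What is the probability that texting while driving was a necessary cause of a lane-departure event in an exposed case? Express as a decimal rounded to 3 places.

Under exogeneity and monotonicity, PN = (RR − 1) / RR = 1 − 1/RR.
PN = (8.75 − 1) / 8.75 = 7.75 / 8.75 ≈ 0.8857

PN ≈ 0.886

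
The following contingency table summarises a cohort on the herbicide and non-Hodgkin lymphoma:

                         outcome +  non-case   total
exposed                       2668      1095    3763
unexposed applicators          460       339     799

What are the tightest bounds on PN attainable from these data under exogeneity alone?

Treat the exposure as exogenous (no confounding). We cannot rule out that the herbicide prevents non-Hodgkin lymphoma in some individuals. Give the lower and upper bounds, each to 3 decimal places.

p₁ = P(outcome | exposed) = 2668/3763 = 0.70901
p₀ = P(outcome | unexposed) = 460/799 = 0.57572
Under exogeneity alone the bounds on PN are max{0,(p₁−p₀)/p₁} ≤ PN ≤ min{1,(1−p₀)/p₁}.
  lower = (p₁ − p₀)/p₁ = 0.13329 / 0.70901 ≈ 0.1880
  upper = min{1, (1 − p₀)/p₁} = 0.42428 / 0.70901 ≈ 0.5984

0.188 ≤ PN ≤ 0.598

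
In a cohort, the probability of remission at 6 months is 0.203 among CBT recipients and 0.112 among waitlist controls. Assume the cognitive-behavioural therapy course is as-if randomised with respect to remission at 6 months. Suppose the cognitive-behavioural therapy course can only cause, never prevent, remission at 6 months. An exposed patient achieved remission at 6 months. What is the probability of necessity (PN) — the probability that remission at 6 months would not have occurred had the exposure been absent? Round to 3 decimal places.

Let p₁ = 0.203, p₀ = 0.112.
Under exogeneity and monotonicity, PN = (p₁ − p₀) / p₁.
PN = (0.203 − 0.112) / 0.203 = 0.091 / 0.203 ≈ 0.4483

PN ≈ 0.448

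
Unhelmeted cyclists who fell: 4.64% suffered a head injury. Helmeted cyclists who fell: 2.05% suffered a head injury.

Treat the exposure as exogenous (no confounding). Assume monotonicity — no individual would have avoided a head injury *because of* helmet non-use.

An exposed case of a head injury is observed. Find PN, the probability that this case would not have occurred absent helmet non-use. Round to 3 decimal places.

PN ≈ 0.558

p₁ = 0.0464, p₀ = 0.0205.
Under exogeneity and monotonicity, PN = (p₁ − p₀) / p₁.
PN = (0.0464 − 0.0205) / 0.0464 = 0.0259 / 0.0464 ≈ 0.5582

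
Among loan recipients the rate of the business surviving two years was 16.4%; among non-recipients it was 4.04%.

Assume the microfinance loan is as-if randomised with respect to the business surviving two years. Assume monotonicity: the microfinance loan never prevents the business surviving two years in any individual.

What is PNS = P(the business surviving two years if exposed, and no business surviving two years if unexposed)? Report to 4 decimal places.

PNS ≈ 0.1236

p₁ = 0.164, p₀ = 0.0404.
Under exogeneity and monotonicity, PNS = p₁ − p₀.
PNS = 0.164 − 0.0404 = 0.1236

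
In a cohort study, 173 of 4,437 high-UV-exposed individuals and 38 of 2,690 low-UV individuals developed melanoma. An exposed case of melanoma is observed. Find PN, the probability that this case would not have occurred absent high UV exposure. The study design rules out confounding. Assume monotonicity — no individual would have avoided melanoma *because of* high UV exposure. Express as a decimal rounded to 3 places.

PN ≈ 0.638

p₁ = P(outcome | exposed) = 173/4437 = 0.03899
p₀ = P(outcome | unexposed) = 38/2690 = 0.014126
Under exogeneity and monotonicity, PN = (p₁ − p₀) / p₁.
PN = (0.03899 − 0.014126) / 0.03899 = 0.024864 / 0.03899 ≈ 0.6377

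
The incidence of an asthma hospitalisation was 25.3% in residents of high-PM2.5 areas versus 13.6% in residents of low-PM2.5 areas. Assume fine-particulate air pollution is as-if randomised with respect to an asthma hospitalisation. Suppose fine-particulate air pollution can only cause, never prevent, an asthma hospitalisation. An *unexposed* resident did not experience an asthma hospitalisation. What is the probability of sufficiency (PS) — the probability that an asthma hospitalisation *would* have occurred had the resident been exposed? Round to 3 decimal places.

PS ≈ 0.135

p₁ = 0.253, p₀ = 0.136.
Under exogeneity and monotonicity, PS = (p₁ − p₀) / (1 − p₀).
PS = (0.253 − 0.136) / (1 − 0.136) = 0.117 / 0.864 ≈ 0.1354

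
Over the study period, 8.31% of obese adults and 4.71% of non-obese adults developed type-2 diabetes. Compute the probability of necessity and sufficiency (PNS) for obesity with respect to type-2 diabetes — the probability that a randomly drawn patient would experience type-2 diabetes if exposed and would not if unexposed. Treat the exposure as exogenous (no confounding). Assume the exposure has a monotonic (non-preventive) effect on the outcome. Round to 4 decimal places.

PNS ≈ 0.0360

p₁ = 0.0831, p₀ = 0.0471.
Under exogeneity and monotonicity, PNS = p₁ − p₀.
PNS = 0.0831 − 0.0471 = 0.036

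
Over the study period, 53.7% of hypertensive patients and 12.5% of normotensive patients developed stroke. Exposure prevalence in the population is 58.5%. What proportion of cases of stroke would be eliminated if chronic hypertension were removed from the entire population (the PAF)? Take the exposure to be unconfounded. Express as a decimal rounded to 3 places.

p₁ = 0.537, p₀ = 0.125.
Overall risk P(Y=1) = π·p₁ + (1−π)·p₀ = 0.585×0.537 + 0.415×0.125 = 0.36602.
Under exogeneity, PAF = [P(Y=1) − p₀] / P(Y=1).
PAF = (0.36602 − 0.125) / 0.36602 ≈ 0.6585

PAF ≈ 0.658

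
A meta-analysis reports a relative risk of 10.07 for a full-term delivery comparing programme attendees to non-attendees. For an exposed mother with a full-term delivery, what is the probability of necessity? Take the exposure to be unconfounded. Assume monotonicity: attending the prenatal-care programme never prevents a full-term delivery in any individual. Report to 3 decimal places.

PN ≈ 0.901

Under exogeneity and monotonicity, PN = (RR − 1) / RR = 1 − 1/RR.
PN = (10.07 − 1) / 10.07 = 9.07 / 10.07 ≈ 0.9007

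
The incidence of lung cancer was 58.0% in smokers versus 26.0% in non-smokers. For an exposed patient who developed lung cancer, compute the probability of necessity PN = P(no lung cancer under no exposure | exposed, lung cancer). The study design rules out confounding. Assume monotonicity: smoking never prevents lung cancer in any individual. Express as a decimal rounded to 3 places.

PN ≈ 0.552

p₁ = 0.58, p₀ = 0.26.
Under exogeneity and monotonicity, PN = (p₁ − p₀) / p₁.
PN = (0.58 − 0.26) / 0.58 = 0.32 / 0.58 ≈ 0.5517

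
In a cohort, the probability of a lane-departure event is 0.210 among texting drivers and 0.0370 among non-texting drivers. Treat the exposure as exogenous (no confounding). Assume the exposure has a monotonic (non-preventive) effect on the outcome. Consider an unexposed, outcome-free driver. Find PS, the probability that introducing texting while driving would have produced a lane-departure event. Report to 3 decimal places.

Let p₁ = 0.21, p₀ = 0.037.
Under exogeneity and monotonicity, PS = (p₁ − p₀) / (1 − p₀).
PS = (0.21 − 0.037) / (1 − 0.037) = 0.173 / 0.963 ≈ 0.1796

PS ≈ 0.180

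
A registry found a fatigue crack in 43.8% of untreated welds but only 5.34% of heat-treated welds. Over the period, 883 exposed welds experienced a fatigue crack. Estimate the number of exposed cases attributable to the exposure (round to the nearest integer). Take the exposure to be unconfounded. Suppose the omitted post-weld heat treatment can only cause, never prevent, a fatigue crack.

about 775 cases

p₁ = 0.438, p₀ = 0.0534.
PN = (p₁ − p₀)/p₁ = (0.438 − 0.0534) / 0.438 ≈ 0.87808.
Attributable cases ≈ PN × (exposed cases) = 0.87808 × 883 ≈ 775.35.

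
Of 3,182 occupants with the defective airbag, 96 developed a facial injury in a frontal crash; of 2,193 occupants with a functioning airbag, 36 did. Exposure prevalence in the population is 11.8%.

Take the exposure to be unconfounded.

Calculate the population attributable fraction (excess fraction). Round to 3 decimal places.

p₁ = P(outcome | exposed) = 96/3182 = 0.03017
p₀ = P(outcome | unexposed) = 36/2193 = 0.016416
Overall risk P(Y=1) = π·p₁ + (1−π)·p₀ = 0.118×0.03017 + 0.882×0.016416 = 0.018039.
Under exogeneity, PAF = [P(Y=1) − p₀] / P(Y=1).
PAF = (0.018039 − 0.016416) / 0.018039 ≈ 0.0900

PAF ≈ 0.090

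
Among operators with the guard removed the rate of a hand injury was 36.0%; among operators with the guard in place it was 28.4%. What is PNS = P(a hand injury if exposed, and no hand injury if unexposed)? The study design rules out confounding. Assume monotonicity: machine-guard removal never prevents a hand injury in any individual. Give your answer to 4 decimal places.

p₁ = 0.36, p₀ = 0.284.
Under exogeneity and monotonicity, PNS = p₁ − p₀.
PNS = 0.36 − 0.284 = 0.076

PNS ≈ 0.0760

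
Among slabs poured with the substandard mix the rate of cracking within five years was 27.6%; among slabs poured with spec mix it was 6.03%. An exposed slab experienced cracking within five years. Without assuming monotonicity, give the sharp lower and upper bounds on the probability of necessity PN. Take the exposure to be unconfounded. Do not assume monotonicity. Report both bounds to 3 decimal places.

p₁ = 0.276, p₀ = 0.0603.
Under exogeneity alone the bounds on PN are max{0,(p₁−p₀)/p₁} ≤ PN ≤ min{1,(1−p₀)/p₁}.
  lower = (p₁ − p₀)/p₁ = 0.2157 / 0.276 ≈ 0.7815
  upper = min{1, (1 − p₀)/p₁} = 0.9397 / 0.276 ≈ 3.4047 → capped at 1

0.782 ≤ PN ≤ 1.000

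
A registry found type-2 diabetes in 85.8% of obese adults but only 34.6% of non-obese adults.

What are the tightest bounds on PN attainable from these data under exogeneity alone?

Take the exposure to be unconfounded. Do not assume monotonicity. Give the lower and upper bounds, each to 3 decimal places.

p₁ = 0.858, p₀ = 0.346.
Under exogeneity alone the bounds on PN are max{0,(p₁−p₀)/p₁} ≤ PN ≤ min{1,(1−p₀)/p₁}.
  lower = (p₁ − p₀)/p₁ = 0.512 / 0.858 ≈ 0.5967
  upper = min{1, (1 − p₀)/p₁} = 0.654 / 0.858 ≈ 0.7622

0.597 ≤ PN ≤ 0.762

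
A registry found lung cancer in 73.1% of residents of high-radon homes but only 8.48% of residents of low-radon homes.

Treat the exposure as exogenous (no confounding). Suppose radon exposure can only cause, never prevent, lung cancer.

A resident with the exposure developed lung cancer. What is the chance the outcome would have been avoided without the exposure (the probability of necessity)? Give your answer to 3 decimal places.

p₁ = 0.731, p₀ = 0.0848.
Under exogeneity and monotonicity, PN = (p₁ − p₀) / p₁.
PN = (0.731 − 0.0848) / 0.731 = 0.6462 / 0.731 ≈ 0.8840

PN ≈ 0.884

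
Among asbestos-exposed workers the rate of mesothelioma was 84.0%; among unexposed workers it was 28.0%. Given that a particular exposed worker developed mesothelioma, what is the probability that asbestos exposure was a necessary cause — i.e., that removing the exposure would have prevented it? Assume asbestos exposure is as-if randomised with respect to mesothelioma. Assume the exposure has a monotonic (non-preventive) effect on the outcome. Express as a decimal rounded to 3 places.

PN ≈ 0.667

p₁ = 0.84, p₀ = 0.28.
Under exogeneity and monotonicity, PN = (p₁ − p₀) / p₁.
PN = (0.84 − 0.28) / 0.84 = 0.56 / 0.84 ≈ 0.6667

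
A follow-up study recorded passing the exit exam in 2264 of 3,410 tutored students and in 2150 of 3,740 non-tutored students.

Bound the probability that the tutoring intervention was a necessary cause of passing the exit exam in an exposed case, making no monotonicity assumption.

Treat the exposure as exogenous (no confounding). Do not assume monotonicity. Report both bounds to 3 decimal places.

p₁ = P(outcome | exposed) = 2264/3410 = 0.66393
p₀ = P(outcome | unexposed) = 2150/3740 = 0.57487
Under exogeneity alone the bounds on PN are max{0,(p₁−p₀)/p₁} ≤ PN ≤ min{1,(1−p₀)/p₁}.
  lower = (p₁ − p₀)/p₁ = 0.089063 / 0.66393 ≈ 0.1341
  upper = min{1, (1 − p₀)/p₁} = 0.42513 / 0.66393 ≈ 0.6403

0.134 ≤ PN ≤ 0.640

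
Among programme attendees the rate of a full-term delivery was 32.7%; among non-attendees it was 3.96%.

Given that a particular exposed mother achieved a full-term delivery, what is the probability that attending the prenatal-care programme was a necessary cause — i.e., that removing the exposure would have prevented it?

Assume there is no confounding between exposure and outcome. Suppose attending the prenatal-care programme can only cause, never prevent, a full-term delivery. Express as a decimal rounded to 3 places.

p₁ = 0.327, p₀ = 0.0396.
Under exogeneity and monotonicity, PN = (p₁ − p₀) / p₁.
PN = (0.327 − 0.0396) / 0.327 = 0.2874 / 0.327 ≈ 0.8789

PN ≈ 0.879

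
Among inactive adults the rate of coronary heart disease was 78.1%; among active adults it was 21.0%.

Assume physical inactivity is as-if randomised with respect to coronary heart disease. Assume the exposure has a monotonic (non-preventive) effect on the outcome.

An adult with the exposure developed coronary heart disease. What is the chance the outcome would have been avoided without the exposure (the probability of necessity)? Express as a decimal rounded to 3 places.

p₁ = 0.781, p₀ = 0.21.
Under exogeneity and monotonicity, PN = (p₁ − p₀) / p₁.
PN = (0.781 − 0.21) / 0.781 = 0.571 / 0.781 ≈ 0.7311

PN ≈ 0.731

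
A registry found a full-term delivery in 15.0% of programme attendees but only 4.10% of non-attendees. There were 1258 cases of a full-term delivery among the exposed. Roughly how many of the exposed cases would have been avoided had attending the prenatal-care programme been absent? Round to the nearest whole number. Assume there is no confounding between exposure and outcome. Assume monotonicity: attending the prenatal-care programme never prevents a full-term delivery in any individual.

about 914 cases

p₁ = 0.15, p₀ = 0.041.
PN = (p₁ − p₀)/p₁ = (0.15 − 0.041) / 0.15 ≈ 0.72667.
Attributable cases ≈ PN × (exposed cases) = 0.72667 × 1258 ≈ 914.15.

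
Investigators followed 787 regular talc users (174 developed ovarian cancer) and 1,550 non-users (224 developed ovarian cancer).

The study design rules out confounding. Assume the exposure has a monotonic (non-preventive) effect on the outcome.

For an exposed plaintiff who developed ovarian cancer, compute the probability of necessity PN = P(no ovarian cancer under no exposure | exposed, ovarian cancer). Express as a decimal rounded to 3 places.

p₁ = P(outcome | exposed) = 174/787 = 0.22109
p₀ = P(outcome | unexposed) = 224/1550 = 0.14452
Under exogeneity and monotonicity, PN = (p₁ − p₀) / p₁.
PN = (0.22109 − 0.14452) / 0.22109 = 0.076577 / 0.22109 ≈ 0.3464

PN ≈ 0.346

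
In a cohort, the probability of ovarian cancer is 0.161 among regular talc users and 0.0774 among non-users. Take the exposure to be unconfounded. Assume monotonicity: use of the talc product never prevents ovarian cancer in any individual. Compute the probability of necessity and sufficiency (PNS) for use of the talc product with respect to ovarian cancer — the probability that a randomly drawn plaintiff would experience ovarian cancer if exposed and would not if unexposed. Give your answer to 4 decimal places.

Let p₁ = 0.161, p₀ = 0.0774.
Under exogeneity and monotonicity, PNS = p₁ − p₀.
PNS = 0.161 − 0.0774 = 0.0836

PNS ≈ 0.0836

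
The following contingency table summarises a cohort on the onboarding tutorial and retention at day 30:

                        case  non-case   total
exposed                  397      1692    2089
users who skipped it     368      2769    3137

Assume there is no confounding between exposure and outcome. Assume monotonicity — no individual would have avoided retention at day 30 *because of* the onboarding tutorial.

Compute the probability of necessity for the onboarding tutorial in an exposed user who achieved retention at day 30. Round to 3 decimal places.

p₁ = P(outcome | exposed) = 397/2089 = 0.19004
p₀ = P(outcome | unexposed) = 368/3137 = 0.11731
Under exogeneity and monotonicity, PN = (p₁ − p₀) / p₁.
PN = (0.19004 − 0.11731) / 0.19004 = 0.072734 / 0.19004 ≈ 0.3827

PN ≈ 0.383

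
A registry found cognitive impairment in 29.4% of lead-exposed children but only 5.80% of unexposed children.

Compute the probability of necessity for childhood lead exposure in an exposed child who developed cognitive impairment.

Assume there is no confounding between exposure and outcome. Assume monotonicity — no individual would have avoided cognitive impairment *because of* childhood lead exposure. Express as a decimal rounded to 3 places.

PN ≈ 0.803

p₁ = 0.294, p₀ = 0.058.
Under exogeneity and monotonicity, PN = (p₁ − p₀) / p₁.
PN = (0.294 − 0.058) / 0.294 = 0.236 / 0.294 ≈ 0.8027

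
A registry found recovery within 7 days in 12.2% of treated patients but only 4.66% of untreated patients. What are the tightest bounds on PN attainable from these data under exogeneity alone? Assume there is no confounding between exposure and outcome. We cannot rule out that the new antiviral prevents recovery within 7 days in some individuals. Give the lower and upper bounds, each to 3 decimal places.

0.618 ≤ PN ≤ 1.000

p₁ = 0.122, p₀ = 0.0466.
Under exogeneity alone the bounds on PN are max{0,(p₁−p₀)/p₁} ≤ PN ≤ min{1,(1−p₀)/p₁}.
  lower = (p₁ − p₀)/p₁ = 0.0754 / 0.122 ≈ 0.6180
  upper = min{1, (1 − p₀)/p₁} = 0.9534 / 0.122 ≈ 7.8148 → capped at 1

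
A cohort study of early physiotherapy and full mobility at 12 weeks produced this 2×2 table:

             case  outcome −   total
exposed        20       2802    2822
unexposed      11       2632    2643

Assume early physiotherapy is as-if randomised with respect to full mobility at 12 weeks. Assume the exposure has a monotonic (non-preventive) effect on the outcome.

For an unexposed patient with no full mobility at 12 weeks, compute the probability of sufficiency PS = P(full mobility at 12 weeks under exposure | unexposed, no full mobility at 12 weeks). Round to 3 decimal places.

PS ≈ 0.003

p₁ = P(outcome | exposed) = 20/2822 = 0.0070872
p₀ = P(outcome | unexposed) = 11/2643 = 0.0041619
Under exogeneity and monotonicity, PS = (p₁ − p₀) / (1 − p₀).
PS = (0.0070872 − 0.0041619) / (1 − 0.0041619) = 0.0029252 / 0.99584 ≈ 0.0029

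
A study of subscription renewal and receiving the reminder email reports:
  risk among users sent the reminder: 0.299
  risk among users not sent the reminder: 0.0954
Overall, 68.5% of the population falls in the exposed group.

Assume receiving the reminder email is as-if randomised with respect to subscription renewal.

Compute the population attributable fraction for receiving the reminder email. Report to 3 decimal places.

PAF ≈ 0.594

Let p₁ = 0.299, p₀ = 0.0954.
Overall risk P(Y=1) = π·p₁ + (1−π)·p₀ = 0.685×0.299 + 0.315×0.0954 = 0.23487.
Under exogeneity, PAF = [P(Y=1) − p₀] / P(Y=1).
PAF = (0.23487 − 0.0954) / 0.23487 ≈ 0.5938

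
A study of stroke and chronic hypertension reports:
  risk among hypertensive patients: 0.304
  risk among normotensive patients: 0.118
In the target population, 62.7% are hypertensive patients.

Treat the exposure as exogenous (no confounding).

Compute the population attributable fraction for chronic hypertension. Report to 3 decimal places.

PAF ≈ 0.497

Let p₁ = 0.304, p₀ = 0.118.
Overall risk P(Y=1) = π·p₁ + (1−π)·p₀ = 0.627×0.304 + 0.373×0.118 = 0.23462.
Under exogeneity, PAF = [P(Y=1) − p₀] / P(Y=1).
PAF = (0.23462 − 0.118) / 0.23462 ≈ 0.4971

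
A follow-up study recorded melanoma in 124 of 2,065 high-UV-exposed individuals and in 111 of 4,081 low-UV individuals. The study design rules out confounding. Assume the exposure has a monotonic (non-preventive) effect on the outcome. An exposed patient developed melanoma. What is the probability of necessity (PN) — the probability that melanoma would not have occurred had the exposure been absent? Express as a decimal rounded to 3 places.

p₁ = P(outcome | exposed) = 124/2065 = 0.060048
p₀ = P(outcome | unexposed) = 111/4081 = 0.027199
Under exogeneity and monotonicity, PN = (p₁ − p₀) / p₁.
PN = (0.060048 − 0.027199) / 0.060048 = 0.032849 / 0.060048 ≈ 0.5470

PN ≈ 0.547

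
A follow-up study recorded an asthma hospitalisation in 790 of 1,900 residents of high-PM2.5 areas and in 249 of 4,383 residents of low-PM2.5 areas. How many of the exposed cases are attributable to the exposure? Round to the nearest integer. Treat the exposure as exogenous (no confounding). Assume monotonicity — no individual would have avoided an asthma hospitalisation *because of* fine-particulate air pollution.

p₁ = P(outcome | exposed) = 790/1900 = 0.41579
p₀ = P(outcome | unexposed) = 249/4383 = 0.05681
PN = (p₁ − p₀)/p₁ = (0.41579 − 0.05681) / 0.41579 ≈ 0.86337.
Attributable cases ≈ PN × (exposed cases) = 0.86337 × 790 ≈ 682.06.

about 682 cases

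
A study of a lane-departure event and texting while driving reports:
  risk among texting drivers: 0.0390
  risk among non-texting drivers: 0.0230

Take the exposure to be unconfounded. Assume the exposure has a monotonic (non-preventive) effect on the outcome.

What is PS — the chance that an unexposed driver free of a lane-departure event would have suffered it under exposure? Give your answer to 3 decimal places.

Let p₁ = 0.039, p₀ = 0.023.
Under exogeneity and monotonicity, PS = (p₁ − p₀) / (1 − p₀).
PS = (0.039 − 0.023) / (1 − 0.023) = 0.016 / 0.977 ≈ 0.0164

PS ≈ 0.016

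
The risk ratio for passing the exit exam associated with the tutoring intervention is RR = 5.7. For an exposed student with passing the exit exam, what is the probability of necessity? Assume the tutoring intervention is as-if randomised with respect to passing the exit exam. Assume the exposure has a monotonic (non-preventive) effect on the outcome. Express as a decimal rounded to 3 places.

PN ≈ 0.825

Under exogeneity and monotonicity, PN = (RR − 1) / RR = 1 − 1/RR.
PN = (5.7 − 1) / 5.7 = 4.7 / 5.7 ≈ 0.8246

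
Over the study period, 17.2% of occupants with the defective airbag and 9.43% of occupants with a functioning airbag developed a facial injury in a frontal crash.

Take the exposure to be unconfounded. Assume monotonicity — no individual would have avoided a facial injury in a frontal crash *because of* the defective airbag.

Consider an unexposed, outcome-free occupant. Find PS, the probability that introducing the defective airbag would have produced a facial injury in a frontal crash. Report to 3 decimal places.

p₁ = 0.172, p₀ = 0.0943.
Under exogeneity and monotonicity, PS = (p₁ − p₀) / (1 − p₀).
PS = (0.172 − 0.0943) / (1 − 0.0943) = 0.0777 / 0.9057 ≈ 0.0858

PS ≈ 0.086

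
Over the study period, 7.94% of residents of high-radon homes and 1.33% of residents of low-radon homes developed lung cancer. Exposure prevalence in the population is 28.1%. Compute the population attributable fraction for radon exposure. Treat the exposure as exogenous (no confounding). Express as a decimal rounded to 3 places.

p₁ = 0.0794, p₀ = 0.0133.
Overall risk P(Y=1) = π·p₁ + (1−π)·p₀ = 0.281×0.0794 + 0.719×0.0133 = 0.031874.
Under exogeneity, PAF = [P(Y=1) − p₀] / P(Y=1).
PAF = (0.031874 − 0.0133) / 0.031874 ≈ 0.5827

PAF ≈ 0.583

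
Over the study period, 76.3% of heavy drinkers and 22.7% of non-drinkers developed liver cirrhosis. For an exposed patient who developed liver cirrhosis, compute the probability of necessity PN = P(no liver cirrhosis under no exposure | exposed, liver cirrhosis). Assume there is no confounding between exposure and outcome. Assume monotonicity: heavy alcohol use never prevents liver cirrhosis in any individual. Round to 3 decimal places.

p₁ = 0.763, p₀ = 0.227.
Under exogeneity and monotonicity, PN = (p₁ − p₀) / p₁.
PN = (0.763 − 0.227) / 0.763 = 0.536 / 0.763 ≈ 0.7025

PN ≈ 0.702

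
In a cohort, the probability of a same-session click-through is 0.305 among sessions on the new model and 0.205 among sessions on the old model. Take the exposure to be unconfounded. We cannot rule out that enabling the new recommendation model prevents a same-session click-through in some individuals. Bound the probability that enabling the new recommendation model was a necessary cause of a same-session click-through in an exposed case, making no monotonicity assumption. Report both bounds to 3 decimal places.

Let p₁ = 0.305, p₀ = 0.205.
Under exogeneity alone the bounds on PN are max{0,(p₁−p₀)/p₁} ≤ PN ≤ min{1,(1−p₀)/p₁}.
  lower = (p₁ − p₀)/p₁ = 0.1 / 0.305 ≈ 0.3279
  upper = min{1, (1 − p₀)/p₁} = 0.795 / 0.305 ≈ 2.6066 → capped at 1

0.328 ≤ PN ≤ 1.000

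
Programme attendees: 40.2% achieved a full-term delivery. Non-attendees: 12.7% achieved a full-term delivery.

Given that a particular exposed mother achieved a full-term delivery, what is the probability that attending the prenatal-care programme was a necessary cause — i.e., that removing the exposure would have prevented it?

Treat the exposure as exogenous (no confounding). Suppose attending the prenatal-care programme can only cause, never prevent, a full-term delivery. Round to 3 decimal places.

PN ≈ 0.684

p₁ = 0.402, p₀ = 0.127.
Under exogeneity and monotonicity, PN = (p₁ − p₀) / p₁.
PN = (0.402 − 0.127) / 0.402 = 0.275 / 0.402 ≈ 0.6841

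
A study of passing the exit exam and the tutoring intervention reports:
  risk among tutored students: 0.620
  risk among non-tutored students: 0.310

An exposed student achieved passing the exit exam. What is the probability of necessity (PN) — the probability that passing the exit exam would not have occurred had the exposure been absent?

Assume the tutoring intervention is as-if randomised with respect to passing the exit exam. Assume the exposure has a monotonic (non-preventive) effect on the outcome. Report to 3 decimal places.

Let p₁ = 0.62, p₀ = 0.31.
Under exogeneity and monotonicity, PN = (p₁ − p₀) / p₁.
PN = (0.62 − 0.31) / 0.62 = 0.31 / 0.62 ≈ 0.5000

PN ≈ 0.500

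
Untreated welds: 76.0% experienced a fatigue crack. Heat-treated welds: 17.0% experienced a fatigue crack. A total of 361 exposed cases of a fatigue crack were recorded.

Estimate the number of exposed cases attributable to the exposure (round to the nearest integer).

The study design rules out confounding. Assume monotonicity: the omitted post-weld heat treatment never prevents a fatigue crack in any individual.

about 280 cases

p₁ = 0.76, p₀ = 0.17.
PN = (p₁ − p₀)/p₁ = (0.76 − 0.17) / 0.76 ≈ 0.77632.
Attributable cases ≈ PN × (exposed cases) = 0.77632 × 361 ≈ 280.25.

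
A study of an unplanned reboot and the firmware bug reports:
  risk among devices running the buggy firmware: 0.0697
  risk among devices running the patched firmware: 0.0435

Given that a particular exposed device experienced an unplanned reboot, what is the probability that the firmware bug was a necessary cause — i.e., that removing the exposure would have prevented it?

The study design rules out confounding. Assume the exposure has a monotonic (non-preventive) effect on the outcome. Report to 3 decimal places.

Let p₁ = 0.0697, p₀ = 0.0435.
Under exogeneity and monotonicity, PN = (p₁ − p₀) / p₁.
PN = (0.0697 − 0.0435) / 0.0697 = 0.0262 / 0.0697 ≈ 0.3759

PN ≈ 0.376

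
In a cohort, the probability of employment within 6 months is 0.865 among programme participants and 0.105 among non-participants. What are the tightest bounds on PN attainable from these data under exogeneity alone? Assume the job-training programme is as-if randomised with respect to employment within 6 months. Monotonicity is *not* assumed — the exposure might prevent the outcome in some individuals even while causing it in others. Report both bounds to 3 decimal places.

Let p₁ = 0.865, p₀ = 0.105.
Under exogeneity alone the bounds on PN are max{0,(p₁−p₀)/p₁} ≤ PN ≤ min{1,(1−p₀)/p₁}.
  lower = (p₁ − p₀)/p₁ = 0.76 / 0.865 ≈ 0.8786
  upper = min{1, (1 − p₀)/p₁} = 0.895 / 0.865 ≈ 1.0347 → capped at 1

0.879 ≤ PN ≤ 1.000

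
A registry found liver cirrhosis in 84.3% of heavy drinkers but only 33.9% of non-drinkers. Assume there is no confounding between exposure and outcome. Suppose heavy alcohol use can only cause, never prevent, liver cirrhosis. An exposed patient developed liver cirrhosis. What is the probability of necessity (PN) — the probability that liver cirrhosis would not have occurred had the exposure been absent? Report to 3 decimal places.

p₁ = 0.843, p₀ = 0.339.
Under exogeneity and monotonicity, PN = (p₁ − p₀) / p₁.
PN = (0.843 − 0.339) / 0.843 = 0.504 / 0.843 ≈ 0.5979

PN ≈ 0.598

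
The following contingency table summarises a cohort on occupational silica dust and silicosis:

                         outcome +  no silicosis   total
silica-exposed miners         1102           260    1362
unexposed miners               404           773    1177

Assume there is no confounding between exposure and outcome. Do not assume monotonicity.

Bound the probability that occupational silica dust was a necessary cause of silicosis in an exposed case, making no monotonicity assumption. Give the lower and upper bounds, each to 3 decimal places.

0.576 ≤ PN ≤ 0.812

p₁ = P(outcome | exposed) = 1102/1362 = 0.8091
p₀ = P(outcome | unexposed) = 404/1177 = 0.34325
Under exogeneity alone the bounds on PN are max{0,(p₁−p₀)/p₁} ≤ PN ≤ min{1,(1−p₀)/p₁}.
  lower = (p₁ − p₀)/p₁ = 0.46586 / 0.8091 ≈ 0.5758
  upper = min{1, (1 − p₀)/p₁} = 0.65675 / 0.8091 ≈ 0.8117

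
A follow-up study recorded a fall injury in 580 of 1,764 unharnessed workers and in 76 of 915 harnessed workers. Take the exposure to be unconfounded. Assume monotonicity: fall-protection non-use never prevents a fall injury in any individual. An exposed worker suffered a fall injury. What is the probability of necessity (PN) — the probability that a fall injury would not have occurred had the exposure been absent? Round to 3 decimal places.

p₁ = P(outcome | exposed) = 580/1764 = 0.3288
p₀ = P(outcome | unexposed) = 76/915 = 0.08306
Under exogeneity and monotonicity, PN = (p₁ − p₀) / p₁.
PN = (0.3288 − 0.08306) / 0.3288 = 0.24574 / 0.3288 ≈ 0.7474

PN ≈ 0.747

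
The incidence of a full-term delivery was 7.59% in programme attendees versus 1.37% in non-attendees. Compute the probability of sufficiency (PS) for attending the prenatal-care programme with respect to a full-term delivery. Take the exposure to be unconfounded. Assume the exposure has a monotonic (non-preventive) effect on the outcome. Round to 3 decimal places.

PS ≈ 0.063

p₁ = 0.0759, p₀ = 0.0137.
Under exogeneity and monotonicity, PS = (p₁ − p₀) / (1 − p₀).
PS = (0.0759 − 0.0137) / (1 − 0.0137) = 0.0622 / 0.9863 ≈ 0.0631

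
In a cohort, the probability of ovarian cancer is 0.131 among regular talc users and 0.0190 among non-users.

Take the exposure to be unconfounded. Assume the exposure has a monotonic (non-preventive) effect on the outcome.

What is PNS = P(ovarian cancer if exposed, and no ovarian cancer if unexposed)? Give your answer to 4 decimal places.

PNS ≈ 0.1120

Let p₁ = 0.131, p₀ = 0.019.
Under exogeneity and monotonicity, PNS = p₁ − p₀.
PNS = 0.131 − 0.019 = 0.112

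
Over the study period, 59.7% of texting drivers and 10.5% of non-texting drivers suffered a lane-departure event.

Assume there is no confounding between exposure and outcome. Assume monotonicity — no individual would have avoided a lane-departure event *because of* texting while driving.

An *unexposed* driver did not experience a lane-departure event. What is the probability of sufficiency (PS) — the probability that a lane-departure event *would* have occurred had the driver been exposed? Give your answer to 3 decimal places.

p₁ = 0.597, p₀ = 0.105.
Under exogeneity and monotonicity, PS = (p₁ − p₀) / (1 − p₀).
PS = (0.597 − 0.105) / (1 − 0.105) = 0.492 / 0.895 ≈ 0.5497

PS ≈ 0.550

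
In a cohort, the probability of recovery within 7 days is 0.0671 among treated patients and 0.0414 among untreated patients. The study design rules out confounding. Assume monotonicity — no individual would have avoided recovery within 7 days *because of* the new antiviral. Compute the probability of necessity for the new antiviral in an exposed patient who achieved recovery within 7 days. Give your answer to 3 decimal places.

PN ≈ 0.383

Let p₁ = 0.0671, p₀ = 0.0414.
Under exogeneity and monotonicity, PN = (p₁ − p₀) / p₁.
PN = (0.0671 − 0.0414) / 0.0671 = 0.0257 / 0.0671 ≈ 0.3830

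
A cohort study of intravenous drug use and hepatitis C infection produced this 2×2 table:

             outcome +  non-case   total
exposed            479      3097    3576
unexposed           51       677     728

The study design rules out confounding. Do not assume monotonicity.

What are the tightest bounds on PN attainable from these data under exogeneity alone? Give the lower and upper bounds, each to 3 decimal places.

p₁ = P(outcome | exposed) = 479/3576 = 0.13395
p₀ = P(outcome | unexposed) = 51/728 = 0.070055
Under exogeneity alone the bounds on PN are max{0,(p₁−p₀)/p₁} ≤ PN ≤ min{1,(1−p₀)/p₁}.
  lower = (p₁ − p₀)/p₁ = 0.063894 / 0.13395 ≈ 0.4770
  upper = min{1, (1 − p₀)/p₁} = 0.92995 / 0.13395 ≈ 6.9426 → capped at 1

0.477 ≤ PN ≤ 1.000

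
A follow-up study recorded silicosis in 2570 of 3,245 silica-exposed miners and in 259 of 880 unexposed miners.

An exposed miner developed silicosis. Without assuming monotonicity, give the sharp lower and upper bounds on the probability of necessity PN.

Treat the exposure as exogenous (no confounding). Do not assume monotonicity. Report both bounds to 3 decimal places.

p₁ = P(outcome | exposed) = 2570/3245 = 0.79199
p₀ = P(outcome | unexposed) = 259/880 = 0.29432
Under exogeneity alone the bounds on PN are max{0,(p₁−p₀)/p₁} ≤ PN ≤ min{1,(1−p₀)/p₁}.
  lower = (p₁ − p₀)/p₁ = 0.49767 / 0.79199 ≈ 0.6284
  upper = min{1, (1 − p₀)/p₁} = 0.70568 / 0.79199 ≈ 0.8910

0.628 ≤ PN ≤ 0.891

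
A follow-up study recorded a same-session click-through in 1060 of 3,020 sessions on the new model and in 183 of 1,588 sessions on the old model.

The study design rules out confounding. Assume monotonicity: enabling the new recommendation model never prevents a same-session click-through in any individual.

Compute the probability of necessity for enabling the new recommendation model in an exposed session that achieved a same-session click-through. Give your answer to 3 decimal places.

PN ≈ 0.672

p₁ = P(outcome | exposed) = 1060/3020 = 0.35099
p₀ = P(outcome | unexposed) = 183/1588 = 0.11524
Under exogeneity and monotonicity, PN = (p₁ − p₀) / p₁.
PN = (0.35099 − 0.11524) / 0.35099 = 0.23575 / 0.35099 ≈ 0.6717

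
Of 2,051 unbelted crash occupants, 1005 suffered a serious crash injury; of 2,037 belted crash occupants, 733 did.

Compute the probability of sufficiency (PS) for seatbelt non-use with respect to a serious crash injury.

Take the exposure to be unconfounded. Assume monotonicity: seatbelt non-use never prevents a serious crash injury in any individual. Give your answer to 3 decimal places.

PS ≈ 0.203

p₁ = P(outcome | exposed) = 1005/2051 = 0.49
p₀ = P(outcome | unexposed) = 733/2037 = 0.35984
Under exogeneity and monotonicity, PS = (p₁ − p₀) / (1 − p₀).
PS = (0.49 − 0.35984) / (1 − 0.35984) = 0.13016 / 0.64016 ≈ 0.2033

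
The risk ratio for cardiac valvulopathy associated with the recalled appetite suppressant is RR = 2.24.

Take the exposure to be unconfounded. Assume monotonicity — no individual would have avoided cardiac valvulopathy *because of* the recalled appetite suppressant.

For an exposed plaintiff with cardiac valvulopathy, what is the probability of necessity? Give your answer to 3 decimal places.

Under exogeneity and monotonicity, PN = (RR − 1) / RR = 1 − 1/RR.
PN = (2.24 − 1) / 2.24 = 1.24 / 2.24 ≈ 0.5536

PN ≈ 0.554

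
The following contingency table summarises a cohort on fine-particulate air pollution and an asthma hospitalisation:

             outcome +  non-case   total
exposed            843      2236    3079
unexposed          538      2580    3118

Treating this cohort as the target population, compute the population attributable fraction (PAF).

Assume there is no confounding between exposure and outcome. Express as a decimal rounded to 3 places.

p₁ = P(outcome | exposed) = 843/3079 = 0.27379
p₀ = P(outcome | unexposed) = 538/3118 = 0.17255
Exposure prevalence π = 3079/6197 = 0.49685; overall risk P(Y=1) = 0.22285.
Under exogeneity, PAF = [P(Y=1) − p₀]/P(Y=1).
PAF = (0.22285 − 0.17255) / 0.22285 ≈ 0.2257

PAF ≈ 0.226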